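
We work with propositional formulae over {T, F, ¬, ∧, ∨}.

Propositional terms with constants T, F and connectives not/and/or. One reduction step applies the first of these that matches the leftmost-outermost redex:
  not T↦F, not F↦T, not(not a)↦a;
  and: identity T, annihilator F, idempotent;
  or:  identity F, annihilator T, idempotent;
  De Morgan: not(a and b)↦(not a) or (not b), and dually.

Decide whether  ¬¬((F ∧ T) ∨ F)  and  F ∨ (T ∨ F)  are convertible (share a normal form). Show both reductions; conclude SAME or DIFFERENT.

Answer: DIFFERENT — A ⇓ F, B ⇓ T

Working:
Term A:
  start: ¬¬((F ∧ T) ∨ F)
  →1  (F ∧ T) ∨ F
  →2  F ∧ T
  →3  F

Term B:
  start: F ∨ (T ∨ F)
  →1  T ∨ F
  →2  T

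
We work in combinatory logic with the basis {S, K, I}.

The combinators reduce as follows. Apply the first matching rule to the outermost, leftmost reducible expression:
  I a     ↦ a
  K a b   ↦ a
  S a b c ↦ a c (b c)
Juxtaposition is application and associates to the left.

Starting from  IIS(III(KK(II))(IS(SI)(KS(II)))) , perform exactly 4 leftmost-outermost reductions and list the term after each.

Answer: after 4 steps: S(I(KK(II))(IS(SI)(KS(II))))

Working:
  start: IIS(III(KK(II))(IS(SI)(KS(II))))
  [1] IS(III(KK(II))(IS(SI)(KS(II))))
  [2] S(III(KK(II))(IS(SI)(KS(II))))
  [3] S(II(KK(II))(IS(SI)(KS(II))))
  [4] S(I(KK(II))(IS(SI)(KS(II))))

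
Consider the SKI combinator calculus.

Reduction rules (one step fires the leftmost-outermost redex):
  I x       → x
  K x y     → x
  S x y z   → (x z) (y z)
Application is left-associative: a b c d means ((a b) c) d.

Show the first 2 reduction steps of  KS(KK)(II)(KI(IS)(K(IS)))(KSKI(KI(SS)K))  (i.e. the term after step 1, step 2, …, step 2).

  start: KS(KK)(II)(KI(IS)(K(IS)))(KSKI(KI(SS)K))
  [1] S(II)(KI(IS)(K(IS)))(KSKI(KI(SS)K))
  [2] II(KSKI(KI(SS)K))(KI(IS)(K(IS))(KSKI(KI(SS)K)))

Answer: after 2 steps: II(KSKI(KI(SS)K))(KI(IS)(K(IS))(KSKI(KI(SS)K)))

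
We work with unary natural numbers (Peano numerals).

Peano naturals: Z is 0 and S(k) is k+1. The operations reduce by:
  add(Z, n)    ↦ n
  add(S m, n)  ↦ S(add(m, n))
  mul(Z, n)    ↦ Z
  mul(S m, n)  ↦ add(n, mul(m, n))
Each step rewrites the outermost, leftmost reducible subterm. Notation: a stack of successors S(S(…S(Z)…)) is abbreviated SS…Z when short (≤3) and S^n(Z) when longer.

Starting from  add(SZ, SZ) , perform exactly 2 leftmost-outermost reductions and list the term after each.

Answer: after 2 steps: SSZ

Working:
  start: add(SZ, SZ)
  [1] S(add(Z, SZ))
  [2] SSZ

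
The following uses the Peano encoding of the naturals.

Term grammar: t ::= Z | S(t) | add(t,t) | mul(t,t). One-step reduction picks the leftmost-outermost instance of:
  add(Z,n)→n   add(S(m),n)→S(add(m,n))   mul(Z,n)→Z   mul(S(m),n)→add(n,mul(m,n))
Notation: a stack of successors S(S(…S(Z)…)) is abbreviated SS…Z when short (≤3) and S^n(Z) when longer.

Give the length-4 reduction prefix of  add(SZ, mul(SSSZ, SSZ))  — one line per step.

Answer: after 4 steps: S(S(add(SZ, mul(SSZ, SSZ))))

Working:
  start: add(SZ, mul(SSSZ, SSZ))
  step 1: S(add(Z, mul(SSSZ, SSZ)))
  step 2: S(mul(SSSZ, SSZ))
  step 3: S(add(SSZ, mul(SSZ, SSZ)))
  step 4: S(S(add(SZ, mul(SSZ, SSZ))))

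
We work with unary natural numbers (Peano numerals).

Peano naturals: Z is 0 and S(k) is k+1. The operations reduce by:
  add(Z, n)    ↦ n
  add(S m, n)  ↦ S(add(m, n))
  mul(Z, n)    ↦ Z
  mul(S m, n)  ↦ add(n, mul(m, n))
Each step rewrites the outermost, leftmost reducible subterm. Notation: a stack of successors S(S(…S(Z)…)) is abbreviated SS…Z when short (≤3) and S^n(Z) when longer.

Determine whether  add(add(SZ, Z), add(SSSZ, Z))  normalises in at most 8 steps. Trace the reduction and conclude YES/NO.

  start: add(add(SZ, Z), add(SSSZ, Z))
  →1  add(S(add(Z, Z)), add(SSSZ, Z))
  →2  S(add(add(Z, Z), add(SSSZ, Z)))
  →3  S(add(Z, add(SSSZ, Z)))
  →4  S(add(SSSZ, Z))
  →5  S(S(add(SSZ, Z)))
  →6  S(S(S(add(SZ, Z))))
  →7  S(S(S(S(add(Z, Z)))))
  →8  S^4(Z)

Answer: YES — reaches normal form S^4(Z) in 8 ≤ 8 steps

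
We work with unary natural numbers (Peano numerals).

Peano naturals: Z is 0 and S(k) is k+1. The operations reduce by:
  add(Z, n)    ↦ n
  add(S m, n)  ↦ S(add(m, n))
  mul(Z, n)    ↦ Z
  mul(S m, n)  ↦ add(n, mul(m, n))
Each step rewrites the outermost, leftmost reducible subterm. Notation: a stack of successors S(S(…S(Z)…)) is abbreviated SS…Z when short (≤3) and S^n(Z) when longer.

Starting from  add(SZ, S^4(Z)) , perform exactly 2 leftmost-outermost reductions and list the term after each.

Answer: after 2 steps: S^5(Z)

Working:
  start: add(SZ, S^4(Z))
  →1  S(add(Z, S^4(Z)))
  →2  S^5(Z)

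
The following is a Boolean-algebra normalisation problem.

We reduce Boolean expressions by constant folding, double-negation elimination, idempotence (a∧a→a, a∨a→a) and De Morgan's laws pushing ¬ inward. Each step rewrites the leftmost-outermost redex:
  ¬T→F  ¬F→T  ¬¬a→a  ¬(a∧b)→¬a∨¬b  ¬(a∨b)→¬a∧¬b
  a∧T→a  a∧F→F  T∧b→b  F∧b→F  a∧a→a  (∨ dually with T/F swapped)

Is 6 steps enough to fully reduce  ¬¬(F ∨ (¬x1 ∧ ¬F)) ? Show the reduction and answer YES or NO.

  start: ¬¬(F ∨ (¬x1 ∧ ¬F))
  [1] F ∨ (¬x1 ∧ ¬F)
  [2] ¬x1 ∧ ¬F
  [3] ¬x1 ∧ T
  [4] ¬x1

Answer: YES — reaches normal form ¬x1 in 4 ≤ 6 steps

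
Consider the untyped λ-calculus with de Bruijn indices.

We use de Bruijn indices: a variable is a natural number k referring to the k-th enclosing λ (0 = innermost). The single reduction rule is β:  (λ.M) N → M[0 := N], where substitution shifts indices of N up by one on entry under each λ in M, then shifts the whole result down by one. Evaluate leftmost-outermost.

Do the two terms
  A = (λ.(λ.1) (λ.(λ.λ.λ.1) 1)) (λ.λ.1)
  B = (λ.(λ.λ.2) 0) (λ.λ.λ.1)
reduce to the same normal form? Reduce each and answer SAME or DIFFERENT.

Answer: DIFFERENT — A ⇓ λ.λ.1, B ⇓ λ.λ.λ.λ.1

Reduction:
Term A:
  start: (λ.(λ.1) (λ.(λ.λ.λ.1) 1)) (λ.λ.1)
  →1  (λ.λ.λ.1) (λ.(λ.λ.λ.1) (λ.λ.1))
  →2  λ.λ.1

Term B:
  start: (λ.(λ.λ.2) 0) (λ.λ.λ.1)
  →1  (λ.λ.λ.λ.λ.1) (λ.λ.λ.1)
  →2  λ.λ.λ.λ.1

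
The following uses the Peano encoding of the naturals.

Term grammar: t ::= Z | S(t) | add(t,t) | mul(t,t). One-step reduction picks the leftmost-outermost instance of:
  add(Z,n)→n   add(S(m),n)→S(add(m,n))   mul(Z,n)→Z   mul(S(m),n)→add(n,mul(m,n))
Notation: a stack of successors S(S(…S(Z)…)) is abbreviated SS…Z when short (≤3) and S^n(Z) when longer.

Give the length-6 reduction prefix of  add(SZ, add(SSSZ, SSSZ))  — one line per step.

  start: add(SZ, add(SSSZ, SSSZ))
  step 1: S(add(Z, add(SSSZ, SSSZ)))
  step 2: S(add(SSSZ, SSSZ))
  step 3: S(S(add(SSZ, SSSZ)))
  step 4: S(S(S(add(SZ, SSSZ))))
  step 5: S(S(S(S(add(Z, SSSZ)))))
  step 6: S^7(Z)

Answer: after 6 steps: S^7(Z)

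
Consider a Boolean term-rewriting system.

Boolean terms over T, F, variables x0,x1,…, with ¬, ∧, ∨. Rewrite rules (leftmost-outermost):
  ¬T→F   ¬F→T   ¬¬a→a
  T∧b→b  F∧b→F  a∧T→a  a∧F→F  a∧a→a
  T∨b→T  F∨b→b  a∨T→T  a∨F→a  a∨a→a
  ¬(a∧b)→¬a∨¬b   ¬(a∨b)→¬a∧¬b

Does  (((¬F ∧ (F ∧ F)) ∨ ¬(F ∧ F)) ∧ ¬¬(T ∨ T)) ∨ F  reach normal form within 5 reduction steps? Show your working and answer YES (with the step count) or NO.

  start: (((¬F ∧ (F ∧ F)) ∨ ¬(F ∧ F)) ∧ ¬¬(T ∨ T)) ∨ F
  [1] ((¬F ∧ (F ∧ F)) ∨ ¬(F ∧ F)) ∧ ¬¬(T ∨ T)
  [2] ((T ∧ (F ∧ F)) ∨ ¬(F ∧ F)) ∧ ¬¬(T ∨ T)
  [3] ((F ∧ F) ∨ ¬(F ∧ F)) ∧ ¬¬(T ∨ T)
  [4] (F ∨ ¬(F ∧ F)) ∧ ¬¬(T ∨ T)
  [5] ¬(F ∧ F) ∧ ¬¬(T ∨ T)

Answer: NO — after 5 steps the term is ¬(F ∧ F) ∧ ¬¬(T ∨ T), not yet normal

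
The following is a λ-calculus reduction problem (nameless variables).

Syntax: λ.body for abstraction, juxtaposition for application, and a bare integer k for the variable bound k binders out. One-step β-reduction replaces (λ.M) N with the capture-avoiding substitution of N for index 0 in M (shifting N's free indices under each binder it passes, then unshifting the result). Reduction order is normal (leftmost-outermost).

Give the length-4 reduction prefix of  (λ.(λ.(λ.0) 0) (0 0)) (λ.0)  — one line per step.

  start: (λ.(λ.(λ.0) 0) (0 0)) (λ.0)
  step 1: (λ.(λ.0) 0) ((λ.0) (λ.0))
  step 2: (λ.0) ((λ.0) (λ.0))
  step 3: (λ.0) (λ.0)
  step 4: λ.0

Answer: after 4 steps: λ.0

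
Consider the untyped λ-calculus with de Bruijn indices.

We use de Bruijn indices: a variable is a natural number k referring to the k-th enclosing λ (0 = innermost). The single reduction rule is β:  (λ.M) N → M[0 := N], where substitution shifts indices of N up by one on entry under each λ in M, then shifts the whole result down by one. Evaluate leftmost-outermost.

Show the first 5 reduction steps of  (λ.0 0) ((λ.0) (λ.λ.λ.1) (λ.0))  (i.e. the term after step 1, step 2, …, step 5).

  start: (λ.0 0) ((λ.0) (λ.λ.λ.1) (λ.0))
  [1] (λ.0) (λ.λ.λ.1) (λ.0) ((λ.0) (λ.λ.λ.1) (λ.0))
  [2] (λ.λ.λ.1) (λ.0) ((λ.0) (λ.λ.λ.1) (λ.0))
  [3] (λ.λ.1) ((λ.0) (λ.λ.λ.1) (λ.0))
  [4] λ.(λ.0) (λ.λ.λ.1) (λ.0)
  [5] λ.(λ.λ.λ.1) (λ.0)

Answer: after 5 steps: λ.(λ.λ.λ.1) (λ.0)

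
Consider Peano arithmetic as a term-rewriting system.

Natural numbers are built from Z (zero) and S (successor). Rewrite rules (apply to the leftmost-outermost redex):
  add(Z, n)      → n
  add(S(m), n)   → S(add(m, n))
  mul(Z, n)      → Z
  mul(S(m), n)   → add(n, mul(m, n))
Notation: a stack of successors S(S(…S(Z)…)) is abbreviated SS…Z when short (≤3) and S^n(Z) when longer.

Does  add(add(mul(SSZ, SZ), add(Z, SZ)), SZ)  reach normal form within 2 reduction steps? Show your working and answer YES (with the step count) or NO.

Answer: NO — after 2 steps the term is add(add(S(add(Z, mul(SZ, SZ))), add(Z, SZ)), SZ), not yet normal

Working:
  start: add(add(mul(SSZ, SZ), add(Z, SZ)), SZ)
  [1] add(add(add(SZ, mul(SZ, SZ)), add(Z, SZ)), SZ)
  [2] add(add(S(add(Z, mul(SZ, SZ))), add(Z, SZ)), SZ)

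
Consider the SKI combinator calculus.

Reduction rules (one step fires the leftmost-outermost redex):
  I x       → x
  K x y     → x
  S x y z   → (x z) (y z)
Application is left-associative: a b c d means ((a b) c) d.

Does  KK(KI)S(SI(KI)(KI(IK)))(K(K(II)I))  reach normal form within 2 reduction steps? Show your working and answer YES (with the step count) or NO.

Answer: NO — after 2 steps the term is S(K(K(II)I)), not yet normal

Reduction:
  start: KK(KI)S(SI(KI)(KI(IK)))(K(K(II)I))
  →1  KS(SI(KI)(KI(IK)))(K(K(II)I))
  →2  S(K(K(II)I))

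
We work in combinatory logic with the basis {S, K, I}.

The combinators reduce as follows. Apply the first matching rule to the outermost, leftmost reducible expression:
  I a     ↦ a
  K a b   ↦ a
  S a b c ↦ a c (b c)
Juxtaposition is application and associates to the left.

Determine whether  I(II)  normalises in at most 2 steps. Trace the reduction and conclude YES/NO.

Answer: YES — reaches normal form I in 2 ≤ 2 steps

Working:
  start: I(II)
  [1] II
  [2] I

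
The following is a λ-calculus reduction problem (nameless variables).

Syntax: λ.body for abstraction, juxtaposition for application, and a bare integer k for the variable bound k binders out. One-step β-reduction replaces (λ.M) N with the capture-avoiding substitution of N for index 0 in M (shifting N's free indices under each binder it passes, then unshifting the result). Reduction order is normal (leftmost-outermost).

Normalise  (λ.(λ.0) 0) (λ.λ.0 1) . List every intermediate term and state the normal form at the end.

  start: (λ.(λ.0) 0) (λ.λ.0 1)
  step 1: (λ.0) (λ.λ.0 1)
  step 2: λ.λ.0 1

Answer: normal form = λ.λ.0 1  (in 2 steps)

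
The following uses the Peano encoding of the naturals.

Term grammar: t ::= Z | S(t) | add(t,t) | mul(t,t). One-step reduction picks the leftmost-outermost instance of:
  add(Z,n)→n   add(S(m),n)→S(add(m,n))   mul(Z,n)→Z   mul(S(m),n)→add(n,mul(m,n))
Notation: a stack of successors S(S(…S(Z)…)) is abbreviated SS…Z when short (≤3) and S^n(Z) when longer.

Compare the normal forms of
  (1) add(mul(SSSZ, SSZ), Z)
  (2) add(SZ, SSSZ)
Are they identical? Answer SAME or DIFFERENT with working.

Term A:
  start: add(mul(SSSZ, SSZ), Z)
  step 1: add(add(SSZ, mul(SSZ, SSZ)), Z)
  step 2: add(S(add(SZ, mul(SSZ, SSZ))), Z)
  step 3: S(add(add(SZ, mul(SSZ, SSZ)), Z))
  step 4: S(add(S(add(Z, mul(SSZ, SSZ))), Z))
  step 5: S(S(add(add(Z, mul(SSZ, SSZ)), Z)))
  step 6: S(S(add(mul(SSZ, SSZ), Z)))
  step 7: S(S(add(add(SSZ, mul(SZ, SSZ)), Z)))
  step 8: S(S(add(S(add(SZ, mul(SZ, SSZ))), Z)))
  step 9: S(S(S(add(add(SZ, mul(SZ, SSZ)), Z))))
  step 10: S(S(S(add(S(add(Z, mul(SZ, SSZ))), Z))))
  step 11: S(S(S(S(add(add(Z, mul(SZ, SSZ)), Z)))))
  step 12: S(S(S(S(add(mul(SZ, SSZ), Z)))))
  step 13: S(S(S(S(add(add(SSZ, mul(Z, SSZ)), Z)))))
  step 14: S(S(S(S(add(S(add(SZ, mul(Z, SSZ))), Z)))))
  step 15: S(S(S(S(S(add(add(SZ, mul(Z, SSZ)), Z))))))
  step 16: S(S(S(S(S(add(S(add(Z, mul(Z, SSZ))), Z))))))
  step 17: S(S(S(S(S(S(add(add(Z, mul(Z, SSZ)), Z)))))))
  step 18: S(S(S(S(S(S(add(mul(Z, SSZ), Z)))))))
  step 19: S(S(S(S(S(S(add(Z, Z)))))))
  step 20: S^6(Z)

Term B:
  start: add(SZ, SSSZ)
  step 1: S(add(Z, SSSZ))
  step 2: S^4(Z)

Answer: DIFFERENT — A ⇓ S^6(Z), B ⇓ S^4(Z)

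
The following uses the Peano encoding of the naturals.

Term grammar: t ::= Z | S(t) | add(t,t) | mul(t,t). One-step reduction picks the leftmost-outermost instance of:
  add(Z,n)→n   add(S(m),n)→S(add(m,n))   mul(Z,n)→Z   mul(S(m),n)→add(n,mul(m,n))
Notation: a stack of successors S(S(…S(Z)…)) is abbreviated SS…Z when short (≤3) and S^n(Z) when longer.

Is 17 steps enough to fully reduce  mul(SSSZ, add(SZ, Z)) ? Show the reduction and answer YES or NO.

  start: mul(SSSZ, add(SZ, Z))
  →1  add(add(SZ, Z), mul(SSZ, add(SZ, Z)))
  →2  add(S(add(Z, Z)), mul(SSZ, add(SZ, Z)))
  →3  S(add(add(Z, Z), mul(SSZ, add(SZ, Z))))
  →4  S(add(Z, mul(SSZ, add(SZ, Z))))
  →5  S(mul(SSZ, add(SZ, Z)))
  →6  S(add(add(SZ, Z), mul(SZ, add(SZ, Z))))
  →7  S(add(S(add(Z, Z)), mul(SZ, add(SZ, Z))))
  →8  S(S(add(add(Z, Z), mul(SZ, add(SZ, Z)))))
  →9  S(S(add(Z, mul(SZ, add(SZ, Z)))))
  →10  S(S(mul(SZ, add(SZ, Z))))
  →11  S(S(add(add(SZ, Z), mul(Z, add(SZ, Z)))))
  →12  S(S(add(S(add(Z, Z)), mul(Z, add(SZ, Z)))))
  →13  S(S(S(add(add(Z, Z), mul(Z, add(SZ, Z))))))
  →14  S(S(S(add(Z, mul(Z, add(SZ, Z))))))
  →15  S(S(S(mul(Z, add(SZ, Z)))))
  →16  SSSZ

Answer: YES — reaches normal form SSSZ in 16 ≤ 17 steps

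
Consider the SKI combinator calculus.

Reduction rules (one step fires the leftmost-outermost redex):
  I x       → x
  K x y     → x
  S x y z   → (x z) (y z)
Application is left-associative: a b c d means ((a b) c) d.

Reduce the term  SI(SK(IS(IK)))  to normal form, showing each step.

Answer: normal form = SI(SK(SK))  (in 2 steps)

Working:
  start: SI(SK(IS(IK)))
  step 1: SI(SK(S(IK)))
  step 2: SI(SK(SK))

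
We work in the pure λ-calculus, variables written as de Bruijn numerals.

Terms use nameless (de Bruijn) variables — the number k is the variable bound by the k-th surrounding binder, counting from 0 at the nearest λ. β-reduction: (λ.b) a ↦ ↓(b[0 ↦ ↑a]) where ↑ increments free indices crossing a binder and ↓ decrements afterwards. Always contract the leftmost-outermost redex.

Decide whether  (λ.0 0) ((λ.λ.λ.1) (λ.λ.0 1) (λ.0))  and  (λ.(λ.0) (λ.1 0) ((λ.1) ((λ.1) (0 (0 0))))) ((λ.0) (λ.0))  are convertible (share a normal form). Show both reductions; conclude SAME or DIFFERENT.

Term A:
  start: (λ.0 0) ((λ.λ.λ.1) (λ.λ.0 1) (λ.0))
  [1] (λ.λ.λ.1) (λ.λ.0 1) (λ.0) ((λ.λ.λ.1) (λ.λ.0 1) (λ.0))
  [2] (λ.λ.1) (λ.0) ((λ.λ.λ.1) (λ.λ.0 1) (λ.0))
  [3] (λ.λ.0) ((λ.λ.λ.1) (λ.λ.0 1) (λ.0))
  [4] λ.0

Term B:
  start: (λ.(λ.0) (λ.1 0) ((λ.1) ((λ.1) (0 (0 0))))) ((λ.0) (λ.0))
  [1] (λ.0) (λ.(λ.0) (λ.0) 0) ((λ.(λ.0) (λ.0)) ((λ.(λ.0) (λ.0)) ((λ.0) (λ.0) ((λ.0) (λ.0) ((λ.0) (λ.0))))))
  [2] (λ.(λ.0) (λ.0) 0) ((λ.(λ.0) (λ.0)) ((λ.(λ.0) (λ.0)) ((λ.0) (λ.0) ((λ.0) (λ.0) ((λ.0) (λ.0))))))
  [3] (λ.0) (λ.0) ((λ.(λ.0) (λ.0)) ((λ.(λ.0) (λ.0)) ((λ.0) (λ.0) ((λ.0) (λ.0) ((λ.0) (λ.0))))))
  [4] (λ.0) ((λ.(λ.0) (λ.0)) ((λ.(λ.0) (λ.0)) ((λ.0) (λ.0) ((λ.0) (λ.0) ((λ.0) (λ.0))))))
  [5] (λ.(λ.0) (λ.0)) ((λ.(λ.0) (λ.0)) ((λ.0) (λ.0) ((λ.0) (λ.0) ((λ.0) (λ.0)))))
  [6] (λ.0) (λ.0)
  [7] λ.0

Answer: SAME — A ⇓ λ.0, B ⇓ λ.0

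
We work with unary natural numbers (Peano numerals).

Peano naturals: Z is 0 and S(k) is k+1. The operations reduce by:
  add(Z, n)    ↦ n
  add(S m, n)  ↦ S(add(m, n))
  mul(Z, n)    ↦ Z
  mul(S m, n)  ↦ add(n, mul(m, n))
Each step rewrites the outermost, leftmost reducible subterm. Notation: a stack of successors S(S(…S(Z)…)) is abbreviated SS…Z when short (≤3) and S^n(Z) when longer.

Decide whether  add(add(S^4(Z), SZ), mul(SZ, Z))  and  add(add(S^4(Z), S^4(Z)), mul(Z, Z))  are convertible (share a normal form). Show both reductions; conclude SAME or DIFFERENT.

Answer: DIFFERENT — A ⇓ S^5(Z), B ⇓ S^8(Z)

Working:
Term A:
  start: add(add(S^4(Z), SZ), mul(SZ, Z))
  step 1: add(S(add(SSSZ, SZ)), mul(SZ, Z))
  step 2: S(add(add(SSSZ, SZ), mul(SZ, Z)))
  step 3: S(add(S(add(SSZ, SZ)), mul(SZ, Z)))
  step 4: S(S(add(add(SSZ, SZ), mul(SZ, Z))))
  step 5: S(S(add(S(add(SZ, SZ)), mul(SZ, Z))))
  step 6: S(S(S(add(add(SZ, SZ), mul(SZ, Z)))))
  step 7: S(S(S(add(S(add(Z, SZ)), mul(SZ, Z)))))
  step 8: S(S(S(S(add(add(Z, SZ), mul(SZ, Z))))))
  step 9: S(S(S(S(add(SZ, mul(SZ, Z))))))
  step 10: S(S(S(S(S(add(Z, mul(SZ, Z)))))))
  step 11: S(S(S(S(S(mul(SZ, Z))))))
  step 12: S(S(S(S(S(add(Z, mul(Z, Z)))))))
  step 13: S(S(S(S(S(mul(Z, Z))))))
  step 14: S^5(Z)

Term B:
  start: add(add(S^4(Z), S^4(Z)), mul(Z, Z))
  step 1: add(S(add(SSSZ, S^4(Z))), mul(Z, Z))
  step 2: S(add(add(SSSZ, S^4(Z)), mul(Z, Z)))
  step 3: S(add(S(add(SSZ, S^4(Z))), mul(Z, Z)))
  step 4: S(S(add(add(SSZ, S^4(Z)), mul(Z, Z))))
  step 5: S(S(add(S(add(SZ, S^4(Z))), mul(Z, Z))))
  step 6: S(S(S(add(add(SZ, S^4(Z)), mul(Z, Z)))))
  step 7: S(S(S(add(S(add(Z, S^4(Z))), mul(Z, Z)))))
  step 8: S(S(S(S(add(add(Z, S^4(Z)), mul(Z, Z))))))
  step 9: S(S(S(S(add(S^4(Z), mul(Z, Z))))))
  step 10: S(S(S(S(S(add(SSSZ, mul(Z, Z)))))))
  step 11: S(S(S(S(S(S(add(SSZ, mul(Z, Z))))))))
  step 12: S(S(S(S(S(S(S(add(SZ, mul(Z, Z)))))))))
  step 13: S(S(S(S(S(S(S(S(add(Z, mul(Z, Z))))))))))
  step 14: S(S(S(S(S(S(S(S(mul(Z, Z)))))))))
  step 15: S^8(Z)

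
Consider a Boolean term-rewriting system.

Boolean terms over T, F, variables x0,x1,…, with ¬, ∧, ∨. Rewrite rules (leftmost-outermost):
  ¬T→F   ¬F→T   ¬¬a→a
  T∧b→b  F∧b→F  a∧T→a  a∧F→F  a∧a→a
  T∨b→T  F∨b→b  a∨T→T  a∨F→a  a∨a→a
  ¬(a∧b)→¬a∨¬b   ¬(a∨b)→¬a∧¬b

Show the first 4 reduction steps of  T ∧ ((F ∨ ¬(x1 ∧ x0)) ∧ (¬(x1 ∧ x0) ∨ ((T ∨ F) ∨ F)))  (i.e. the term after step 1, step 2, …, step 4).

Answer: after 4 steps: (¬x1 ∨ ¬x0) ∧ ((¬x1 ∨ ¬x0) ∨ ((T ∨ F) ∨ F))

Derivation:
  start: T ∧ ((F ∨ ¬(x1 ∧ x0)) ∧ (¬(x1 ∧ x0) ∨ ((T ∨ F) ∨ F)))
  →1  (F ∨ ¬(x1 ∧ x0)) ∧ (¬(x1 ∧ x0) ∨ ((T ∨ F) ∨ F))
  →2  ¬(x1 ∧ x0) ∧ (¬(x1 ∧ x0) ∨ ((T ∨ F) ∨ F))
  →3  (¬x1 ∨ ¬x0) ∧ (¬(x1 ∧ x0) ∨ ((T ∨ F) ∨ F))
  →4  (¬x1 ∨ ¬x0) ∧ ((¬x1 ∨ ¬x0) ∨ ((T ∨ F) ∨ F))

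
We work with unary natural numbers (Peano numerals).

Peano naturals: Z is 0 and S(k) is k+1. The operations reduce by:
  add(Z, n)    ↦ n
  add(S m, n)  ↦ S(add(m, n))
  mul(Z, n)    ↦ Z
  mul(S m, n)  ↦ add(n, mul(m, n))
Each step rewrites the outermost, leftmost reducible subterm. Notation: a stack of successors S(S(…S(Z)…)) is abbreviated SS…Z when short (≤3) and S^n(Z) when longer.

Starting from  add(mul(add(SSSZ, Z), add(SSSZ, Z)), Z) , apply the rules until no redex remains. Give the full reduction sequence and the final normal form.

Answer: normal form = S^9(Z)  (in 42 steps)

Reduction:
  start: add(mul(add(SSSZ, Z), add(SSSZ, Z)), Z)
  →1  add(mul(S(add(SSZ, Z)), add(SSSZ, Z)), Z)
  →2  add(add(add(SSSZ, Z), mul(add(SSZ, Z), add(SSSZ, Z))), Z)
  →3  add(add(S(add(SSZ, Z)), mul(add(SSZ, Z), add(SSSZ, Z))), Z)
  →4  add(S(add(add(SSZ, Z), mul(add(SSZ, Z), add(SSSZ, Z)))), Z)
  →5  S(add(add(add(SSZ, Z), mul(add(SSZ, Z), add(SSSZ, Z))), Z))
  →6  S(add(add(S(add(SZ, Z)), mul(add(SSZ, Z), add(SSSZ, Z))), Z))
  →7  S(add(S(add(add(SZ, Z), mul(add(SSZ, Z), add(SSSZ, Z)))), Z))
  →8  S(S(add(add(add(SZ, Z), mul(add(SSZ, Z), add(SSSZ, Z))), Z)))
  →9  S(S(add(add(S(add(Z, Z)), mul(add(SSZ, Z), add(SSSZ, Z))), Z)))
  →10  S(S(add(S(add(add(Z, Z), mul(add(SSZ, Z), add(SSSZ, Z)))), Z)))
  →11  S(S(S(add(add(add(Z, Z), mul(add(SSZ, Z), add(SSSZ, Z))), Z))))
  →12  S(S(S(add(add(Z, mul(add(SSZ, Z), add(SSSZ, Z))), Z))))
  →13  S(S(S(add(mul(add(SSZ, Z), add(SSSZ, Z)), Z))))
  →14  S(S(S(add(mul(S(add(SZ, Z)), add(SSSZ, Z)), Z))))
  →15  S(S(S(add(add(add(SSSZ, Z), mul(add(SZ, Z), add(SSSZ, Z))), Z))))
  →16  S(S(S(add(add(S(add(SSZ, Z)), mul(add(SZ, Z), add(SSSZ, Z))), Z))))
  →17  S(S(S(add(S(add(add(SSZ, Z), mul(add(SZ, Z), add(SSSZ, Z)))), Z))))
  →18  S(S(S(S(add(add(add(SSZ, Z), mul(add(SZ, Z), add(SSSZ, Z))), Z)))))
  →19  S(S(S(S(add(add(S(add(SZ, Z)), mul(add(SZ, Z), add(SSSZ, Z))), Z)))))
  →20  S(S(S(S(add(S(add(add(SZ, Z), mul(add(SZ, Z), add(SSSZ, Z)))), Z)))))
  →21  S(S(S(S(S(add(add(add(SZ, Z), mul(add(SZ, Z), add(SSSZ, Z))), Z))))))
  →22  S(S(S(S(S(add(add(S(add(Z, Z)), mul(add(SZ, Z), add(SSSZ, Z))), Z))))))
  →23  S(S(S(S(S(add(S(add(add(Z, Z), mul(add(SZ, Z), add(SSSZ, Z)))), Z))))))
  →24  S(S(S(S(S(S(add(add(add(Z, Z), mul(add(SZ, Z), add(SSSZ, Z))), Z)))))))
  →25  S(S(S(S(S(S(add(add(Z, mul(add(SZ, Z), add(SSSZ, Z))), Z)))))))
  →26  S(S(S(S(S(S(add(mul(add(SZ, Z), add(SSSZ, Z)), Z)))))))
  →27  S(S(S(S(S(S(add(mul(S(add(Z, Z)), add(SSSZ, Z)), Z)))))))
  →28  S(S(S(S(S(S(add(add(add(SSSZ, Z), mul(add(Z, Z), add(SSSZ, Z))), Z)))))))
  →29  S(S(S(S(S(S(add(add(S(add(SSZ, Z)), mul(add(Z, Z), add(SSSZ, Z))), Z)))))))
  →30  S(S(S(S(S(S(add(S(add(add(SSZ, Z), mul(add(Z, Z), add(SSSZ, Z)))), Z)))))))
  →31  S(S(S(S(S(S(S(add(add(add(SSZ, Z), mul(add(Z, Z), add(SSSZ, Z))), Z))))))))
  →32  S(S(S(S(S(S(S(add(add(S(add(SZ, Z)), mul(add(Z, Z), add(SSSZ, Z))), Z))))))))
  →33  S(S(S(S(S(S(S(add(S(add(add(SZ, Z), mul(add(Z, Z), add(SSSZ, Z)))), Z))))))))
  →34  S(S(S(S(S(S(S(S(add(add(add(SZ, Z), mul(add(Z, Z), add(SSSZ, Z))), Z)))))))))
  →35  S(S(S(S(S(S(S(S(add(add(S(add(Z, Z)), mul(add(Z, Z), add(SSSZ, Z))), Z)))))))))
  →36  S(S(S(S(S(S(S(S(add(S(add(add(Z, Z), mul(add(Z, Z), add(SSSZ, Z)))), Z)))))))))
  →37  S(S(S(S(S(S(S(S(S(add(add(add(Z, Z), mul(add(Z, Z), add(SSSZ, Z))), Z))))))))))
  →38  S(S(S(S(S(S(S(S(S(add(add(Z, mul(add(Z, Z), add(SSSZ, Z))), Z))))))))))
  →39  S(S(S(S(S(S(S(S(S(add(mul(add(Z, Z), add(SSSZ, Z)), Z))))))))))
  →40  S(S(S(S(S(S(S(S(S(add(mul(Z, add(SSSZ, Z)), Z))))))))))
  →41  S(S(S(S(S(S(S(S(S(add(Z, Z))))))))))
  →42  S^9(Z)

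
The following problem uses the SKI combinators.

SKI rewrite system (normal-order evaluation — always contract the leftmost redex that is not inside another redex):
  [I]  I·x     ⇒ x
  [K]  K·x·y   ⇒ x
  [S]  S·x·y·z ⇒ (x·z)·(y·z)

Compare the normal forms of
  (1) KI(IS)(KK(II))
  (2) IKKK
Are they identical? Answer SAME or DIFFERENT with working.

Term A:
  start: KI(IS)(KK(II))
  →1  I(KK(II))
  →2  KK(II)
  →3  K

Term B:
  start: IKKK
  →1  KKK
  →2  K

Answer: SAME — A ⇓ K, B ⇓ K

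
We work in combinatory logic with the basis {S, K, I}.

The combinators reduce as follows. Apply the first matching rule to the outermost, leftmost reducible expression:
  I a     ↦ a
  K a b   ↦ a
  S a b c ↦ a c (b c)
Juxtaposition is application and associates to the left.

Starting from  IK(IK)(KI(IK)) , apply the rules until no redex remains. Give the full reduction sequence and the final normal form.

  start: IK(IK)(KI(IK))
  [1] K(IK)(KI(IK))
  [2] IK
  [3] K

Answer: normal form = K  (in 3 steps)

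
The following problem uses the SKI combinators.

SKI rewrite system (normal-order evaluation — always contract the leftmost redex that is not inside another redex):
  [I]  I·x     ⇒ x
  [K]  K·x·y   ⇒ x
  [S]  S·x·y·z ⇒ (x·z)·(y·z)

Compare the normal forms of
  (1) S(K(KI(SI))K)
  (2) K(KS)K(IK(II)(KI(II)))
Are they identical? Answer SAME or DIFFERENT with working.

Term A:
  start: S(K(KI(SI))K)
  →1  S(KI(SI))
  →2  SI

Term B:
  start: K(KS)K(IK(II)(KI(II)))
  →1  KS(IK(II)(KI(II)))
  →2  S

Answer: DIFFERENT — A ⇓ SI, B ⇓ S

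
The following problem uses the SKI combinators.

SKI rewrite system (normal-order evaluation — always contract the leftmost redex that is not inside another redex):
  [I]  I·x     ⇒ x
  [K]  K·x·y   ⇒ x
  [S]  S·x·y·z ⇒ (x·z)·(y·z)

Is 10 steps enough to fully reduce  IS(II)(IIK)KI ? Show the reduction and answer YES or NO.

  start: IS(II)(IIK)KI
  [1] S(II)(IIK)KI
  [2] IIK(IIKK)I
  [3] IK(IIKK)I
  [4] K(IIKK)I
  [5] IIKK
  [6] IKK
  [7] KK

Answer: YES — reaches normal form KK in 7 ≤ 10 steps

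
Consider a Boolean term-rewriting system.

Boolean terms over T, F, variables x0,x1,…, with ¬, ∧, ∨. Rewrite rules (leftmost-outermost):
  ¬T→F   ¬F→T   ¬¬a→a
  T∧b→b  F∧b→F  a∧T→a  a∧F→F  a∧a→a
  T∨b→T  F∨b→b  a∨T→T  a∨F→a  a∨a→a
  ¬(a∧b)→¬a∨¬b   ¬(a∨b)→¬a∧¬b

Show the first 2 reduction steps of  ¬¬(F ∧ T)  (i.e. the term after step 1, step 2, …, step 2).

Answer: after 2 steps: F

Working:
  start: ¬¬(F ∧ T)
  →1  F ∧ T
  →2  F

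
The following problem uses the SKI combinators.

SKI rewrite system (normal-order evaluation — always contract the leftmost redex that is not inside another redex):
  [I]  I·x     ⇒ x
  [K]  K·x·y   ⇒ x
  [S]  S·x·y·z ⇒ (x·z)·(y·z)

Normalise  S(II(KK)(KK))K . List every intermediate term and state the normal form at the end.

  start: S(II(KK)(KK))K
  step 1: S(I(KK)(KK))K
  step 2: S(KK(KK))K
  step 3: SKK

Answer: normal form = SKK  (in 3 steps)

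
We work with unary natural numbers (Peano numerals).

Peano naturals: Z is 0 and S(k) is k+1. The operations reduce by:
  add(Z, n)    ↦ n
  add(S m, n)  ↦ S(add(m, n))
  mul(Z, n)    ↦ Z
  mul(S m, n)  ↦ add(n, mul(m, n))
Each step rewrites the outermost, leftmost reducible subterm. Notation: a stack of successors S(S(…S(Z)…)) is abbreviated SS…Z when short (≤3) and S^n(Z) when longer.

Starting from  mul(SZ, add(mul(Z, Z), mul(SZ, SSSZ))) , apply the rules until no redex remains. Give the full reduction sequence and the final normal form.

  start: mul(SZ, add(mul(Z, Z), mul(SZ, SSSZ)))
  →1  add(add(mul(Z, Z), mul(SZ, SSSZ)), mul(Z, add(mul(Z, Z), mul(SZ, SSSZ))))
  →2  add(add(Z, mul(SZ, SSSZ)), mul(Z, add(mul(Z, Z), mul(SZ, SSSZ))))
  →3  add(mul(SZ, SSSZ), mul(Z, add(mul(Z, Z), mul(SZ, SSSZ))))
  →4  add(add(SSSZ, mul(Z, SSSZ)), mul(Z, add(mul(Z, Z), mul(SZ, SSSZ))))
  →5  add(S(add(SSZ, mul(Z, SSSZ))), mul(Z, add(mul(Z, Z), mul(SZ, SSSZ))))
  →6  S(add(add(SSZ, mul(Z, SSSZ)), mul(Z, add(mul(Z, Z), mul(SZ, SSSZ)))))
  →7  S(add(S(add(SZ, mul(Z, SSSZ))), mul(Z, add(mul(Z, Z), mul(SZ, SSSZ)))))
  →8  S(S(add(add(SZ, mul(Z, SSSZ)), mul(Z, add(mul(Z, Z), mul(SZ, SSSZ))))))
  →9  S(S(add(S(add(Z, mul(Z, SSSZ))), mul(Z, add(mul(Z, Z), mul(SZ, SSSZ))))))
  →10  S(S(S(add(add(Z, mul(Z, SSSZ)), mul(Z, add(mul(Z, Z), mul(SZ, SSSZ)))))))
  →11  S(S(S(add(mul(Z, SSSZ), mul(Z, add(mul(Z, Z), mul(SZ, SSSZ)))))))
  →12  S(S(S(add(Z, mul(Z, add(mul(Z, Z), mul(SZ, SSSZ)))))))
  →13  S(S(S(mul(Z, add(mul(Z, Z), mul(SZ, SSSZ))))))
  →14  SSSZ

Answer: normal form = SSSZ  (in 14 steps)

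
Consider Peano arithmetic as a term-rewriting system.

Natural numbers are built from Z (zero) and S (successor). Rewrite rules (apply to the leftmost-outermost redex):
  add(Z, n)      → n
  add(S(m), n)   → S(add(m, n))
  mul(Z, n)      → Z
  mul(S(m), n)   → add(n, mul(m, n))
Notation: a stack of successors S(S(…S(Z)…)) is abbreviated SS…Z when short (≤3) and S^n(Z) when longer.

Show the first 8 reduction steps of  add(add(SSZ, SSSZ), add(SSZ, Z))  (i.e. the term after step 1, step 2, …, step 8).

  start: add(add(SSZ, SSSZ), add(SSZ, Z))
  →1  add(S(add(SZ, SSSZ)), add(SSZ, Z))
  →2  S(add(add(SZ, SSSZ), add(SSZ, Z)))
  →3  S(add(S(add(Z, SSSZ)), add(SSZ, Z)))
  →4  S(S(add(add(Z, SSSZ), add(SSZ, Z))))
  →5  S(S(add(SSSZ, add(SSZ, Z))))
  →6  S(S(S(add(SSZ, add(SSZ, Z)))))
  →7  S(S(S(S(add(SZ, add(SSZ, Z))))))
  →8  S(S(S(S(S(add(Z, add(SSZ, Z)))))))

Answer: after 8 steps: S(S(S(S(S(add(Z, add(SSZ, Z)))))))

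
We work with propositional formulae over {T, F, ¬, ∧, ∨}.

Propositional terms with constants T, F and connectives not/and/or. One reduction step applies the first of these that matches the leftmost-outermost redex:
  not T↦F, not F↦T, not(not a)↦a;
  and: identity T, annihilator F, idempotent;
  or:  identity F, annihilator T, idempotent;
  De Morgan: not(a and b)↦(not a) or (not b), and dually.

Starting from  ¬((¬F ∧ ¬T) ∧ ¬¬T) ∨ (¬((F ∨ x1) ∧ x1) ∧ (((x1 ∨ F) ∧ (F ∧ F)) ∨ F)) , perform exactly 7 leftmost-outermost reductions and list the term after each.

  start: ¬((¬F ∧ ¬T) ∧ ¬¬T) ∨ (¬((F ∨ x1) ∧ x1) ∧ (((x1 ∨ F) ∧ (F ∧ F)) ∨ F))
  step 1: (¬(¬F ∧ ¬T) ∨ ¬¬¬T) ∨ (¬((F ∨ x1) ∧ x1) ∧ (((x1 ∨ F) ∧ (F ∧ F)) ∨ F))
  step 2: ((¬¬F ∨ ¬¬T) ∨ ¬¬¬T) ∨ (¬((F ∨ x1) ∧ x1) ∧ (((x1 ∨ F) ∧ (F ∧ F)) ∨ F))
  step 3: ((F ∨ ¬¬T) ∨ ¬¬¬T) ∨ (¬((F ∨ x1) ∧ x1) ∧ (((x1 ∨ F) ∧ (F ∧ F)) ∨ F))
  step 4: (¬¬T ∨ ¬¬¬T) ∨ (¬((F ∨ x1) ∧ x1) ∧ (((x1 ∨ F) ∧ (F ∧ F)) ∨ F))
  step 5: (T ∨ ¬¬¬T) ∨ (¬((F ∨ x1) ∧ x1) ∧ (((x1 ∨ F) ∧ (F ∧ F)) ∨ F))
  step 6: T ∨ (¬((F ∨ x1) ∧ x1) ∧ (((x1 ∨ F) ∧ (F ∧ F)) ∨ F))
  step 7: T

Answer: after 7 steps: T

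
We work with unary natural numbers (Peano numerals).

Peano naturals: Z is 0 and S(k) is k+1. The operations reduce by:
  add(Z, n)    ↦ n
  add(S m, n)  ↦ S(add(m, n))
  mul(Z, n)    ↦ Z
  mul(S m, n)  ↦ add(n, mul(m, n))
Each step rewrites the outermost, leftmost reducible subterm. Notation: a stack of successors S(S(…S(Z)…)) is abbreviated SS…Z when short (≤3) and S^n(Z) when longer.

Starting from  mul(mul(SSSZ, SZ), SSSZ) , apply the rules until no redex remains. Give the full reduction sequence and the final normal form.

  start: mul(mul(SSSZ, SZ), SSSZ)
  step 1: mul(add(SZ, mul(SSZ, SZ)), SSSZ)
  step 2: mul(S(add(Z, mul(SSZ, SZ))), SSSZ)
  step 3: add(SSSZ, mul(add(Z, mul(SSZ, SZ)), SSSZ))
  step 4: S(add(SSZ, mul(add(Z, mul(SSZ, SZ)), SSSZ)))
  step 5: S(S(add(SZ, mul(add(Z, mul(SSZ, SZ)), SSSZ))))
  step 6: S(S(S(add(Z, mul(add(Z, mul(SSZ, SZ)), SSSZ)))))
  step 7: S(S(S(mul(add(Z, mul(SSZ, SZ)), SSSZ))))
  step 8: S(S(S(mul(mul(SSZ, SZ), SSSZ))))
  step 9: S(S(S(mul(add(SZ, mul(SZ, SZ)), SSSZ))))
  step 10: S(S(S(mul(S(add(Z, mul(SZ, SZ))), SSSZ))))
  step 11: S(S(S(add(SSSZ, mul(add(Z, mul(SZ, SZ)), SSSZ)))))
  step 12: S(S(S(S(add(SSZ, mul(add(Z, mul(SZ, SZ)), SSSZ))))))
  step 13: S(S(S(S(S(add(SZ, mul(add(Z, mul(SZ, SZ)), SSSZ)))))))
  step 14: S(S(S(S(S(S(add(Z, mul(add(Z, mul(SZ, SZ)), SSSZ))))))))
  step 15: S(S(S(S(S(S(mul(add(Z, mul(SZ, SZ)), SSSZ)))))))
  step 16: S(S(S(S(S(S(mul(mul(SZ, SZ), SSSZ)))))))
  step 17: S(S(S(S(S(S(mul(add(SZ, mul(Z, SZ)), SSSZ)))))))
  step 18: S(S(S(S(S(S(mul(S(add(Z, mul(Z, SZ))), SSSZ)))))))
  step 19: S(S(S(S(S(S(add(SSSZ, mul(add(Z, mul(Z, SZ)), SSSZ))))))))
  step 20: S(S(S(S(S(S(S(add(SSZ, mul(add(Z, mul(Z, SZ)), SSSZ)))))))))
  step 21: S(S(S(S(S(S(S(S(add(SZ, mul(add(Z, mul(Z, SZ)), SSSZ))))))))))
  step 22: S(S(S(S(S(S(S(S(S(add(Z, mul(add(Z, mul(Z, SZ)), SSSZ)))))))))))
  step 23: S(S(S(S(S(S(S(S(S(mul(add(Z, mul(Z, SZ)), SSSZ))))))))))
  step 24: S(S(S(S(S(S(S(S(S(mul(mul(Z, SZ), SSSZ))))))))))
  step 25: S(S(S(S(S(S(S(S(S(mul(Z, SSSZ))))))))))
  step 26: S^9(Z)

Answer: normal form = S^9(Z)  (in 26 steps)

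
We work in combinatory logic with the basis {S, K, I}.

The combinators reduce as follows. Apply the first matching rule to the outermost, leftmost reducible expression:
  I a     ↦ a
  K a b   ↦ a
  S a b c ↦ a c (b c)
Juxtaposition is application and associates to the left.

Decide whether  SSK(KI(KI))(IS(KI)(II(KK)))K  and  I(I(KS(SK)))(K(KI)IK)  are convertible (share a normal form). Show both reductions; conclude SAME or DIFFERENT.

Answer: DIFFERENT — A ⇓ KK, B ⇓ SI

Working:
Term A:
  start: SSK(KI(KI))(IS(KI)(II(KK)))K
  →1  S(KI(KI))(K(KI(KI)))(IS(KI)(II(KK)))K
  →2  KI(KI)(IS(KI)(II(KK)))(K(KI(KI))(IS(KI)(II(KK))))K
  →3  I(IS(KI)(II(KK)))(K(KI(KI))(IS(KI)(II(KK))))K
  →4  IS(KI)(II(KK))(K(KI(KI))(IS(KI)(II(KK))))K
  →5  S(KI)(II(KK))(K(KI(KI))(IS(KI)(II(KK))))K
  →6  KI(K(KI(KI))(IS(KI)(II(KK))))(II(KK)(K(KI(KI))(IS(KI)(II(KK)))))K
  →7  I(II(KK)(K(KI(KI))(IS(KI)(II(KK)))))K
  →8  II(KK)(K(KI(KI))(IS(KI)(II(KK))))K
  →9  I(KK)(K(KI(KI))(IS(KI)(II(KK))))K
  →10  KK(K(KI(KI))(IS(KI)(II(KK))))K
  →11  KK

Term B:
  start: I(I(KS(SK)))(K(KI)IK)
  →1  I(KS(SK))(K(KI)IK)
  →2  KS(SK)(K(KI)IK)
  →3  S(K(KI)IK)
  →4  S(KIK)
  →5  SI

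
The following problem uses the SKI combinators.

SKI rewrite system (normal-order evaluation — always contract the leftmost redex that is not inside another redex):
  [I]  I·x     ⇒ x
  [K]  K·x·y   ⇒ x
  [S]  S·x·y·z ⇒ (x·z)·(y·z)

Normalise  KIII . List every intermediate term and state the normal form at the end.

Answer: normal form = I  (in 2 steps)

Reduction:
  start: KIII
  [1] II
  [2] I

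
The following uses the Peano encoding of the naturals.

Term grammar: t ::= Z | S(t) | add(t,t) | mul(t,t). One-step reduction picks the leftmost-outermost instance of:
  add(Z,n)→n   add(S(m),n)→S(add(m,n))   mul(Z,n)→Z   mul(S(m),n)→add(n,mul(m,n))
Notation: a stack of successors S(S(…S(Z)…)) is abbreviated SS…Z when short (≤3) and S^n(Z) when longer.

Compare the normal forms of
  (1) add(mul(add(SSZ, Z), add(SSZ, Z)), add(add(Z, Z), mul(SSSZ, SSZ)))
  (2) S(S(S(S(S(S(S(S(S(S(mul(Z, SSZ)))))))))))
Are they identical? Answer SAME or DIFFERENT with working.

Answer: SAME — A ⇓ S^10(Z), B ⇓ S^10(Z)

Working:
Term A:
  start: add(mul(add(SSZ, Z), add(SSZ, Z)), add(add(Z, Z), mul(SSSZ, SSZ)))
  →1  add(mul(S(add(SZ, Z)), add(SSZ, Z)), add(add(Z, Z), mul(SSSZ, SSZ)))
  →2  add(add(add(SSZ, Z), mul(add(SZ, Z), add(SSZ, Z))), add(add(Z, Z), mul(SSSZ, SSZ)))
  →3  add(add(S(add(SZ, Z)), mul(add(SZ, Z), add(SSZ, Z))), add(add(Z, Z), mul(SSSZ, SSZ)))
  →4  add(S(add(add(SZ, Z), mul(add(SZ, Z), add(SSZ, Z)))), add(add(Z, Z), mul(SSSZ, SSZ)))
  →5  S(add(add(add(SZ, Z), mul(add(SZ, Z), add(SSZ, Z))), add(add(Z, Z), mul(SSSZ, SSZ))))
  →6  S(add(add(S(add(Z, Z)), mul(add(SZ, Z), add(SSZ, Z))), add(add(Z, Z), mul(SSSZ, SSZ))))
  →7  S(add(S(add(add(Z, Z), mul(add(SZ, Z), add(SSZ, Z)))), add(add(Z, Z), mul(SSSZ, SSZ))))
  →8  S(S(add(add(add(Z, Z), mul(add(SZ, Z), add(SSZ, Z))), add(add(Z, Z), mul(SSSZ, SSZ)))))
  →9  S(S(add(add(Z, mul(add(SZ, Z), add(SSZ, Z))), add(add(Z, Z), mul(SSSZ, SSZ)))))
  →10  S(S(add(mul(add(SZ, Z), add(SSZ, Z)), add(add(Z, Z), mul(SSSZ, SSZ)))))
  →11  S(S(add(mul(S(add(Z, Z)), add(SSZ, Z)), add(add(Z, Z), mul(SSSZ, SSZ)))))
  →12  S(S(add(add(add(SSZ, Z), mul(add(Z, Z), add(SSZ, Z))), add(add(Z, Z), mul(SSSZ, SSZ)))))
  →13  S(S(add(add(S(add(SZ, Z)), mul(add(Z, Z), add(SSZ, Z))), add(add(Z, Z), mul(SSSZ, SSZ)))))
  →14  S(S(add(S(add(add(SZ, Z), mul(add(Z, Z), add(SSZ, Z)))), add(add(Z, Z), mul(SSSZ, SSZ)))))
  →15  S(S(S(add(add(add(SZ, Z), mul(add(Z, Z), add(SSZ, Z))), add(add(Z, Z), mul(SSSZ, SSZ))))))
  →16  S(S(S(add(add(S(add(Z, Z)), mul(add(Z, Z), add(SSZ, Z))), add(add(Z, Z), mul(SSSZ, SSZ))))))
  →17  S(S(S(add(S(add(add(Z, Z), mul(add(Z, Z), add(SSZ, Z)))), add(add(Z, Z), mul(SSSZ, SSZ))))))
  →18  S(S(S(S(add(add(add(Z, Z), mul(add(Z, Z), add(SSZ, Z))), add(add(Z, Z), mul(SSSZ, SSZ)))))))
  →19  S(S(S(S(add(add(Z, mul(add(Z, Z), add(SSZ, Z))), add(add(Z, Z), mul(SSSZ, SSZ)))))))
  →20  S(S(S(S(add(mul(add(Z, Z), add(SSZ, Z)), add(add(Z, Z), mul(SSSZ, SSZ)))))))
  →21  S(S(S(S(add(mul(Z, add(SSZ, Z)), add(add(Z, Z), mul(SSSZ, SSZ)))))))
  →22  S(S(S(S(add(Z, add(add(Z, Z), mul(SSSZ, SSZ)))))))
  →23  S(S(S(S(add(add(Z, Z), mul(SSSZ, SSZ))))))
  →24  S(S(S(S(add(Z, mul(SSSZ, SSZ))))))
  →25  S(S(S(S(mul(SSSZ, SSZ)))))
  →26  S(S(S(S(add(SSZ, mul(SSZ, SSZ))))))
  →27  S(S(S(S(S(add(SZ, mul(SSZ, SSZ)))))))
  →28  S(S(S(S(S(S(add(Z, mul(SSZ, SSZ))))))))
  →29  S(S(S(S(S(S(mul(SSZ, SSZ)))))))
  →30  S(S(S(S(S(S(add(SSZ, mul(SZ, SSZ))))))))
  →31  S(S(S(S(S(S(S(add(SZ, mul(SZ, SSZ)))))))))
  →32  S(S(S(S(S(S(S(S(add(Z, mul(SZ, SSZ))))))))))
  →33  S(S(S(S(S(S(S(S(mul(SZ, SSZ)))))))))
  →34  S(S(S(S(S(S(S(S(add(SSZ, mul(Z, SSZ))))))))))
  →35  S(S(S(S(S(S(S(S(S(add(SZ, mul(Z, SSZ)))))))))))
  →36  S(S(S(S(S(S(S(S(S(S(add(Z, mul(Z, SSZ))))))))))))
  →37  S(S(S(S(S(S(S(S(S(S(mul(Z, SSZ)))))))))))
  →38  S^10(Z)

Term B:
  start: S(S(S(S(S(S(S(S(S(S(mul(Z, SSZ)))))))))))
  →1  S^10(Z)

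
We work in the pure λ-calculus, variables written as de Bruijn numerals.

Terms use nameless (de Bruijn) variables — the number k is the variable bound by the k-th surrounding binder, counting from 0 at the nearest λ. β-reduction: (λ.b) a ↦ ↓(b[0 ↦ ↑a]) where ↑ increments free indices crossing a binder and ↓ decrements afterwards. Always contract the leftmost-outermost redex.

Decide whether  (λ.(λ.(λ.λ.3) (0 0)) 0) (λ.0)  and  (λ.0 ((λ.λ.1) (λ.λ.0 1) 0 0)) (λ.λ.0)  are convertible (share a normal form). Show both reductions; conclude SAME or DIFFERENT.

Answer: DIFFERENT — A ⇓ λ.λ.0, B ⇓ λ.0

Reduction:
Term A:
  start: (λ.(λ.(λ.λ.3) (0 0)) 0) (λ.0)
  step 1: (λ.(λ.λ.λ.0) (0 0)) (λ.0)
  step 2: (λ.λ.λ.0) ((λ.0) (λ.0))
  step 3: λ.λ.0

Term B:
  start: (λ.0 ((λ.λ.1) (λ.λ.0 1) 0 0)) (λ.λ.0)
  step 1: (λ.λ.0) ((λ.λ.1) (λ.λ.0 1) (λ.λ.0) (λ.λ.0))
  step 2: λ.0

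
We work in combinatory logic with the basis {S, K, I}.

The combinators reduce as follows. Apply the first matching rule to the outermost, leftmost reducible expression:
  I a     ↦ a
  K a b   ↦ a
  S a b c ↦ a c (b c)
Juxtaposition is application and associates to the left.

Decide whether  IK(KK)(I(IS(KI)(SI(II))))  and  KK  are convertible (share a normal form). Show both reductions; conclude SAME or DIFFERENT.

Term A:
  start: IK(KK)(I(IS(KI)(SI(II))))
  →1  K(KK)(I(IS(KI)(SI(II))))
  →2  KK

Term B:
  start: KK

Answer: SAME — A ⇓ KK, B ⇓ KK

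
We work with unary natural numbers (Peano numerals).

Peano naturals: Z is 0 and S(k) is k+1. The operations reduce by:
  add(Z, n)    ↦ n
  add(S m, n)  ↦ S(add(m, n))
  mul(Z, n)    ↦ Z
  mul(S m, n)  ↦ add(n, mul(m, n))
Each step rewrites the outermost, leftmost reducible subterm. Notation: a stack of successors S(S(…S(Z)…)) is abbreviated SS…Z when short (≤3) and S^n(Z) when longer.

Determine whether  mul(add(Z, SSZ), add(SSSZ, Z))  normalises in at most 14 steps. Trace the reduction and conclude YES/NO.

  start: mul(add(Z, SSZ), add(SSSZ, Z))
  [1] mul(SSZ, add(SSSZ, Z))
  [2] add(add(SSSZ, Z), mul(SZ, add(SSSZ, Z)))
  [3] add(S(add(SSZ, Z)), mul(SZ, add(SSSZ, Z)))
  [4] S(add(add(SSZ, Z), mul(SZ, add(SSSZ, Z))))
  [5] S(add(S(add(SZ, Z)), mul(SZ, add(SSSZ, Z))))
  [6] S(S(add(add(SZ, Z), mul(SZ, add(SSSZ, Z)))))
  [7] S(S(add(S(add(Z, Z)), mul(SZ, add(SSSZ, Z)))))
  [8] S(S(S(add(add(Z, Z), mul(SZ, add(SSSZ, Z))))))
  [9] S(S(S(add(Z, mul(SZ, add(SSSZ, Z))))))
  [10] S(S(S(mul(SZ, add(SSSZ, Z)))))
  [11] S(S(S(add(add(SSSZ, Z), mul(Z, add(SSSZ, Z))))))
  [12] S(S(S(add(S(add(SSZ, Z)), mul(Z, add(SSSZ, Z))))))
  [13] S(S(S(S(add(add(SSZ, Z), mul(Z, add(SSSZ, Z)))))))
  [14] S(S(S(S(add(S(add(SZ, Z)), mul(Z, add(SSSZ, Z)))))))

Answer: NO — after 14 steps the term is S(S(S(S(add(S(add(SZ, Z)), mul(Z, add(SSSZ, Z))))))), not yet normal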